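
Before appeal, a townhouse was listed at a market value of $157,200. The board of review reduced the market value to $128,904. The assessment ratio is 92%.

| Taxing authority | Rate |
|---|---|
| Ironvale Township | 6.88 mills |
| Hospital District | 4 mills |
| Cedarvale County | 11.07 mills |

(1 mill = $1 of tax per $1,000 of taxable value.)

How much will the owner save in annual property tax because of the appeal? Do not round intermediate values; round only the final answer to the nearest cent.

$571.41

Old assessed value = $157,200 × 0.92 = $144,624
New assessed value = $128,904 × 0.92 = $118,591.68
Combined rate = 0.00688 + 0.004 + 0.01107 = 0.02195
Old tax = $144,624 × 0.02195 = $3,174.4968
New tax = $118,591.68 × 0.02195 = $2,603.087376
Reduction = $3,174.4968 − $2,603.087376 = $571.409424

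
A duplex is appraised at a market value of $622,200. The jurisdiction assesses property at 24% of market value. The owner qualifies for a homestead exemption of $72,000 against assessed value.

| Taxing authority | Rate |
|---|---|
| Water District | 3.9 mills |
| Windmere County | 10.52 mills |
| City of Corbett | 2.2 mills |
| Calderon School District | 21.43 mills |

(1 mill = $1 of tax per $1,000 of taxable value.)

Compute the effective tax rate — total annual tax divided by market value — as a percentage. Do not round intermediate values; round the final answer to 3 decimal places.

Assessed value = $622,200 × 0.24 = $149,328
Taxable value = $149,328 − $72,000 = $77,328
Water District: $77,328 × 0.0039 = $301.5792
Windmere County: $77,328 × 0.01052 = $813.49056
City of Corbett: $77,328 × 0.0022 = $170.1216
Calderon School District: $77,328 × 0.02143 = $1,657.13904
Total tax = $2,942.3304
Effective rate = $2,942.3304 ÷ $622,200 = 0.473% of market value

0.473%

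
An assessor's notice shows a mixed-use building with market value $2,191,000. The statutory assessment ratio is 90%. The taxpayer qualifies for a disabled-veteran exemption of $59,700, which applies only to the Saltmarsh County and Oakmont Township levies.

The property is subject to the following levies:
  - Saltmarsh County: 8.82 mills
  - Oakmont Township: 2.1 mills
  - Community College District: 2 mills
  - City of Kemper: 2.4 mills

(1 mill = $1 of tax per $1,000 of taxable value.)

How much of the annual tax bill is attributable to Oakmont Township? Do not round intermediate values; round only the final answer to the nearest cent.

Assessed value = $2,191,000 × 0.9 = $1,971,900
Oakmont Township taxable value = $1,971,900 − $59,700 = $1,912,200
Oakmont Township levy = $1,912,200 × 0.0021 = $4,015.62

$4,015.62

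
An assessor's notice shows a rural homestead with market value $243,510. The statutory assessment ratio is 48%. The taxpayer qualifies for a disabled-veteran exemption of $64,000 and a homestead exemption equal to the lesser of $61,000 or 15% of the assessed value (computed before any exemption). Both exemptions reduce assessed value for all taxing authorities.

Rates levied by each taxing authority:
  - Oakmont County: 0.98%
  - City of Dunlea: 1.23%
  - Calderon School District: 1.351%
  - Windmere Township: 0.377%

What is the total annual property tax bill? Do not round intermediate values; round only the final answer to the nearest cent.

$1,392.16

Assessed value = $243,510 × 0.48 = $116,884.8
Homestead exemption = min($61,000, 15% × $116,884.8) = min($61,000, $17,532.72) = $17,532.72 (percentage binds)
Taxable value = $116,884.8 − $64,000 − $17,532.72 = $35,352.08
Oakmont County: $35,352.08 × 0.0098 = $346.450384
City of Dunlea: $35,352.08 × 0.0123 = $434.830584
Calderon School District: $35,352.08 × 0.01351 = $477.6066008
Windmere Township: $35,352.08 × 0.00377 = $133.2773416
Total = $1,392.1649104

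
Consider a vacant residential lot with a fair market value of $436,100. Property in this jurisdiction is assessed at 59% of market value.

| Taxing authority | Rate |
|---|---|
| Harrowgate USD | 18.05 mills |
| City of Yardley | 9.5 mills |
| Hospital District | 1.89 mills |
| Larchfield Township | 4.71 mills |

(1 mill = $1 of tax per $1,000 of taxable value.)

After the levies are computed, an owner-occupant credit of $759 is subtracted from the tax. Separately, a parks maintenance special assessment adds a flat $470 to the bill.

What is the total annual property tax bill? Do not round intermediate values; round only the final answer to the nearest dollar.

Assessed value = $436,100 × 0.59 = $257,299
Harrowgate USD: $257,299 × 0.01805 = $4,644.24695
City of Yardley: $257,299 × 0.0095 = $2,444.3405
Hospital District: $257,299 × 0.00189 = $486.29511
Larchfield Township: $257,299 × 0.00471 = $1,211.87829
Levies subtotal = $8,786.76085
After credit = $8,786.76085 − $759 = $8,027.76085
Total = $8,027.76085 + $470 = $8,497.76085

$8,498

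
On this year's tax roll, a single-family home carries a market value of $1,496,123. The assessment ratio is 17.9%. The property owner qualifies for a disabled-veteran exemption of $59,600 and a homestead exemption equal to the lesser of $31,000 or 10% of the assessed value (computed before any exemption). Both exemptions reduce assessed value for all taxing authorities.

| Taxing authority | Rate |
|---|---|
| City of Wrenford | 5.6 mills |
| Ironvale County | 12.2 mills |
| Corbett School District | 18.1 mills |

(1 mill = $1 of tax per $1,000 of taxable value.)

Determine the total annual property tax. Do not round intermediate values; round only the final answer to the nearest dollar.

$6,513

Assessed value = $1,496,123 × 0.179 = $267,806.017
Homestead exemption = min($31,000, 10% × $267,806.017) = min($31,000, $26,780.6017) = $26,780.6017 (percentage binds)
Taxable value = $267,806.017 − $59,600 − $26,780.6017 = $181,425.4153
City of Wrenford: $181,425.4153 × 0.0056 = $1,015.98232568
Ironvale County: $181,425.4153 × 0.0122 = $2,213.39006666
Corbett School District: $181,425.4153 × 0.0181 = $3,283.80001693
Total = $6,513.17240927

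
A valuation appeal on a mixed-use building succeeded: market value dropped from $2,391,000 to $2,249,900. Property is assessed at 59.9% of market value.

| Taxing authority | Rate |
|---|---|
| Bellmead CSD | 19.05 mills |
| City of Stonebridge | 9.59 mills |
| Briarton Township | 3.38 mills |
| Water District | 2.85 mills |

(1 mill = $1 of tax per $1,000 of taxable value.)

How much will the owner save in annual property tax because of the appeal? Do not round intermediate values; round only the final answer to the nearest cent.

$2,947.17

Old assessed value = $2,391,000 × 0.599 = $1,432,209
New assessed value = $2,249,900 × 0.599 = $1,347,690.1
Combined rate = 0.01905 + 0.00959 + 0.00338 + 0.00285 = 0.03487
Old tax = $1,432,209 × 0.03487 = $49,941.12783
New tax = $1,347,690.1 × 0.03487 = $46,993.953787
Reduction = $49,941.12783 − $46,993.953787 = $2,947.174043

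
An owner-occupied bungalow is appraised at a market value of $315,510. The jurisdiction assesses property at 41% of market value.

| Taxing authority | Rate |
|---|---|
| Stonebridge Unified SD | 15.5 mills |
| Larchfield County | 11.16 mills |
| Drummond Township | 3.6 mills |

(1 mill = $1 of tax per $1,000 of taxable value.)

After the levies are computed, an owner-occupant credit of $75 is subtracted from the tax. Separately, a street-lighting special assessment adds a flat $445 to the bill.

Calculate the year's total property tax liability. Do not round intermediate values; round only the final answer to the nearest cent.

$4,284.41

Assessed value = $315,510 × 0.41 = $129,359.1
Stonebridge Unified SD: $129,359.1 × 0.0155 = $2,005.06605
Larchfield County: $129,359.1 × 0.01116 = $1,443.647556
Drummond Township: $129,359.1 × 0.0036 = $465.69276
Levies subtotal = $3,914.406366
After credit = $3,914.406366 − $75 = $3,839.406366
Total = $3,839.406366 + $445 = $4,284.406366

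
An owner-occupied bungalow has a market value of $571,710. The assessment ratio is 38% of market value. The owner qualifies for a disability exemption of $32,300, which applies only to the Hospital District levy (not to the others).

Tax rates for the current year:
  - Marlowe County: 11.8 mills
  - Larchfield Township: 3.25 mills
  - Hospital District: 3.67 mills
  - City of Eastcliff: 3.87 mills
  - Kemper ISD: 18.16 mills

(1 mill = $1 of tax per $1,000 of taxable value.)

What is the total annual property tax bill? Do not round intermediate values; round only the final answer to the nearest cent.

$8,734.39

Assessed value = $571,710 × 0.38 = $217,249.8
Marlowe County: $217,249.8 × 0.0118 = $2,563.54764
Larchfield Township: $217,249.8 × 0.00325 = $706.06185
Hospital District: ($217,249.8 − $32,300) × 0.00367 = $184,949.8 × 0.00367 = $678.765766
City of Eastcliff: $217,249.8 × 0.00387 = $840.756726
Kemper ISD: $217,249.8 × 0.01816 = $3,945.256368
Total = $8,734.38835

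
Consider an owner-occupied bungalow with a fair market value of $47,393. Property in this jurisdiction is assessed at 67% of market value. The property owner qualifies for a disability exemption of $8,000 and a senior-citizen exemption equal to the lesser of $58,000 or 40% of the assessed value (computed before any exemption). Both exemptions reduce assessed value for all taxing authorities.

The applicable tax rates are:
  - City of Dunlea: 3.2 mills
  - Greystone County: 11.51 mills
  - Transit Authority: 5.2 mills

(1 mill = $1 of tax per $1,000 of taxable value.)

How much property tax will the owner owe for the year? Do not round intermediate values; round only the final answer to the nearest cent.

Assessed value = $47,393 × 0.67 = $31,753.31
Senior-citizen exemption = min($58,000, 40% × $31,753.31) = min($58,000, $12,701.324) = $12,701.324 (percentage binds)
Taxable value = $31,753.31 − $8,000 − $12,701.324 = $11,051.986
City of Dunlea: $11,051.986 × 0.0032 = $35.3663552
Greystone County: $11,051.986 × 0.01151 = $127.20835886
Transit Authority: $11,051.986 × 0.0052 = $57.4703272
Total = $220.04504126

$220.05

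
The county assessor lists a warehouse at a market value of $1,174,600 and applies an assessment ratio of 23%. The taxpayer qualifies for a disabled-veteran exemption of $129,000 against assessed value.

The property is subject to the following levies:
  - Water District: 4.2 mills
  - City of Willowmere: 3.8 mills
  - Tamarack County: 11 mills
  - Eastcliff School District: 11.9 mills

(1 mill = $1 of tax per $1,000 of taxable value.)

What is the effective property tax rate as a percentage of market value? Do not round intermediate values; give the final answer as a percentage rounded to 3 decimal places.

0.371%

Assessed value = $1,174,600 × 0.23 = $270,158
Taxable value = $270,158 − $129,000 = $141,158
Water District: $141,158 × 0.0042 = $592.8636
City of Willowmere: $141,158 × 0.0038 = $536.4004
Tamarack County: $141,158 × 0.011 = $1,552.738
Eastcliff School District: $141,158 × 0.0119 = $1,679.7802
Total tax = $4,361.7822
Effective rate = $4,361.7822 ÷ $1,174,600 = 0.371% of market value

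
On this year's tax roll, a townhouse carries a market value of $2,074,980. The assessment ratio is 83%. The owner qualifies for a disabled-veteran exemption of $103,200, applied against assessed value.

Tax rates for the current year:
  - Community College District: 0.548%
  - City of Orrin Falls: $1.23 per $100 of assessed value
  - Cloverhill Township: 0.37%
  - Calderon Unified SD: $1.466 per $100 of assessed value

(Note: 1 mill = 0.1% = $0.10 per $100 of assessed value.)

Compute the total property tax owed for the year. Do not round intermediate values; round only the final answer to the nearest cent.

Assessed value = $2,074,980 × 0.83 = $1,722,233.4
Taxable value = $1,722,233.4 − $103,200 = $1,619,033.4
Community College District: $1,619,033.4 × 0.00548 = $8,872.303032
City of Orrin Falls: $1,619,033.4 × 0.0123 = $19,914.11082
Cloverhill Township: $1,619,033.4 × 0.0037 = $5,990.42358
Calderon Unified SD: $1,619,033.4 × 0.01466 = $23,735.029644
Total = $58,511.867076

$58,511.87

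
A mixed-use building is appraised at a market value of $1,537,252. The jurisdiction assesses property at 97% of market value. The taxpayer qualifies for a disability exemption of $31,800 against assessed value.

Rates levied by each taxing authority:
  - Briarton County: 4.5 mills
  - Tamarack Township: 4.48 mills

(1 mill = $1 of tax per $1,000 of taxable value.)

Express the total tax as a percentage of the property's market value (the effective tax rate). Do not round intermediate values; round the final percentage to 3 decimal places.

0.852%

Assessed value = $1,537,252 × 0.97 = $1,491,134.44
Taxable value = $1,491,134.44 − $31,800 = $1,459,334.44
Briarton County: $1,459,334.44 × 0.0045 = $6,567.00498
Tamarack Township: $1,459,334.44 × 0.00448 = $6,537.8182912
Total tax = $13,104.8232712
Effective rate = $13,104.8232712 ÷ $1,537,252 = 0.852% of market value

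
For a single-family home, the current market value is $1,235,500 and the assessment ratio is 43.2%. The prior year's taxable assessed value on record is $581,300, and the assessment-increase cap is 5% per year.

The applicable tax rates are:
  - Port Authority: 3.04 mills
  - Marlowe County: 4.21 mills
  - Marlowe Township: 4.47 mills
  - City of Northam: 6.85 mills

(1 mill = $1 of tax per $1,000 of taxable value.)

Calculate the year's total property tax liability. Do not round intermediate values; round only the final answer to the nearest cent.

Uncapped assessed value = $1,235,500 × 0.432 = $533,736
Cap limit = $581,300 × 1.05 = $610,365
Taxable assessed value = min($533,736, $610,365) = $533,736 (cap does not bind)
Port Authority: $533,736 × 0.00304 = $1,622.55744
Marlowe County: $533,736 × 0.00421 = $2,247.02856
Marlowe Township: $533,736 × 0.00447 = $2,385.79992
City of Northam: $533,736 × 0.00685 = $3,656.0916
Total = $9,911.47752

$9,911.48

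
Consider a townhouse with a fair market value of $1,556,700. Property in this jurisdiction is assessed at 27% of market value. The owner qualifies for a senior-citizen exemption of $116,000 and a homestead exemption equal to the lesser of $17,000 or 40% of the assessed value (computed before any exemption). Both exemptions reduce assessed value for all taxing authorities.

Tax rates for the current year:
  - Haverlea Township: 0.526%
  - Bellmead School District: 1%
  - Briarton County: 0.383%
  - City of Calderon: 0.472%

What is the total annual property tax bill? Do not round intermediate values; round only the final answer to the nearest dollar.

$6,841

Assessed value = $1,556,700 × 0.27 = $420,309
Homestead exemption = min($17,000, 40% × $420,309) = min($17,000, $168,123.6) = $17,000 (dollar cap binds)
Taxable value = $420,309 − $116,000 − $17,000 = $287,309
Haverlea Township: $287,309 × 0.00526 = $1,511.24534
Bellmead School District: $287,309 × 0.01 = $2,873.09
Briarton County: $287,309 × 0.00383 = $1,100.39347
City of Calderon: $287,309 × 0.00472 = $1,356.09848
Total = $6,840.82729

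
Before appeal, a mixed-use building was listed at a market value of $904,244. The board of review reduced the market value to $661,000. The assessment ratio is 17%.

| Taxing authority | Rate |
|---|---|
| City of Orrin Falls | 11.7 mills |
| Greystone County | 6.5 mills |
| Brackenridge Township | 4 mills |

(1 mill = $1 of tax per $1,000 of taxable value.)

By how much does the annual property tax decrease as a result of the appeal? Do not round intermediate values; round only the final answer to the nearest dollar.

Old assessed value = $904,244 × 0.17 = $153,721.48
New assessed value = $661,000 × 0.17 = $112,370
Combined rate = 0.0117 + 0.0065 + 0.004 = 0.0222
Old tax = $153,721.48 × 0.0222 = $3,412.616856
New tax = $112,370 × 0.0222 = $2,494.614
Reduction = $3,412.616856 − $2,494.614 = $918.002856

$918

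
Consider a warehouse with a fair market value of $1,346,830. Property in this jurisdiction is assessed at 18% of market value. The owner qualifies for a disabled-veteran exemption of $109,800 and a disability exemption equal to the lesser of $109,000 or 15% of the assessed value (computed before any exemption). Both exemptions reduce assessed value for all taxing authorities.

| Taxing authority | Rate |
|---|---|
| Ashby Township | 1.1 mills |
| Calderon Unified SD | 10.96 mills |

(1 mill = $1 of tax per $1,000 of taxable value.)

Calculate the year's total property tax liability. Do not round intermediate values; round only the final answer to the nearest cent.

Assessed value = $1,346,830 × 0.18 = $242,429.4
Disability exemption = min($109,000, 15% × $242,429.4) = min($109,000, $36,364.41) = $36,364.41 (percentage binds)
Taxable value = $242,429.4 − $109,800 − $36,364.41 = $96,264.99
Ashby Township: $96,264.99 × 0.0011 = $105.891489
Calderon Unified SD: $96,264.99 × 0.01096 = $1,055.0642904
Total = $1,160.9557794

$1,160.96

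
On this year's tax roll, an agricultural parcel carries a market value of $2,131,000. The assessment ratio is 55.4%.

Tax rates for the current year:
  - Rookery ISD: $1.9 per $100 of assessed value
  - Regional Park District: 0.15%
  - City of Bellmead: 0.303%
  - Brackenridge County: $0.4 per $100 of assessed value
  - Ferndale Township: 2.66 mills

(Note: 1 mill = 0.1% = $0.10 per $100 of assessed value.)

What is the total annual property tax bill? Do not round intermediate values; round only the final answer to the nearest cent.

Assessed value = $2,131,000 × 0.554 = $1,180,574
Rookery ISD: $1,180,574 × 0.019 = $22,430.906
Regional Park District: $1,180,574 × 0.0015 = $1,770.861
City of Bellmead: $1,180,574 × 0.00303 = $3,577.13922
Brackenridge County: $1,180,574 × 0.004 = $4,722.296
Ferndale Township: $1,180,574 × 0.00266 = $3,140.32684
Total = $35,641.52906

$35,641.53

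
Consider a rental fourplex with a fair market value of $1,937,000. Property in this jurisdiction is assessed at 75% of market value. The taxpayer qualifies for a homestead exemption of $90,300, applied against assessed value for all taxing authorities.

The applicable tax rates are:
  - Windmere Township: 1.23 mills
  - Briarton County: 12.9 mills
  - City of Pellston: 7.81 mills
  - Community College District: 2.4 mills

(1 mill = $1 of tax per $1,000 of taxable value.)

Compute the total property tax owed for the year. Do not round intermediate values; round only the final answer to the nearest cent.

$33,162.03

Assessed value = $1,937,000 × 0.75 = $1,452,750
Taxable value = $1,452,750 − $90,300 = $1,362,450
Windmere Township: $1,362,450 × 0.00123 = $1,675.8135
Briarton County: $1,362,450 × 0.0129 = $17,575.605
City of Pellston: $1,362,450 × 0.00781 = $10,640.7345
Community College District: $1,362,450 × 0.0024 = $3,269.88
Total = $1,675.8135 + $17,575.605 + $10,640.7345 + $3,269.88 = $33,162.033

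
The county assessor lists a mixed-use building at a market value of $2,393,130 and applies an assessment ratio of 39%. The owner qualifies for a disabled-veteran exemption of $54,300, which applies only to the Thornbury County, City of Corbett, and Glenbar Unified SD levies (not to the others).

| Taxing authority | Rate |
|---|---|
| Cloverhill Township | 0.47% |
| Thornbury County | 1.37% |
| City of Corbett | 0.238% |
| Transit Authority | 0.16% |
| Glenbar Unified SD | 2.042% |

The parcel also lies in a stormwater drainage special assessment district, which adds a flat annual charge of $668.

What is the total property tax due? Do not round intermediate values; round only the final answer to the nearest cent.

Assessed value = $2,393,130 × 0.39 = $933,320.7
Cloverhill Township: $933,320.7 × 0.0047 = $4,386.60729
Thornbury County: ($933,320.7 − $54,300) × 0.0137 = $879,020.7 × 0.0137 = $12,042.58359
City of Corbett: ($933,320.7 − $54,300) × 0.00238 = $879,020.7 × 0.00238 = $2,092.069266
Transit Authority: $933,320.7 × 0.0016 = $1,493.31312
Glenbar Unified SD: ($933,320.7 − $54,300) × 0.02042 = $879,020.7 × 0.02042 = $17,949.602694
Levies subtotal = $37,964.17596
Total = $37,964.17596 + $668 = $38,632.17596

$38,632.18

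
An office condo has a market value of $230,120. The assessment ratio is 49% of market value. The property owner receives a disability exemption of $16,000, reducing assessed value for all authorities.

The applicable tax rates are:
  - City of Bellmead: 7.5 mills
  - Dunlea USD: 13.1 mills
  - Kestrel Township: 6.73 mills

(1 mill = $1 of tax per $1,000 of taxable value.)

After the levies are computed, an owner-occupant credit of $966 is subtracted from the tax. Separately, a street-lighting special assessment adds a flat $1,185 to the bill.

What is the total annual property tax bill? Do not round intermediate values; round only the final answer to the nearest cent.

$2,863.42

Assessed value = $230,120 × 0.49 = $112,758.8
Taxable value = $112,758.8 − $16,000 = $96,758.8
City of Bellmead: $96,758.8 × 0.0075 = $725.691
Dunlea USD: $96,758.8 × 0.0131 = $1,267.54028
Kestrel Township: $96,758.8 × 0.00673 = $651.186724
Levies subtotal = $2,644.418004
After credit = $2,644.418004 − $966 = $1,678.418004
Total = $1,678.418004 + $1,185 = $2,863.418004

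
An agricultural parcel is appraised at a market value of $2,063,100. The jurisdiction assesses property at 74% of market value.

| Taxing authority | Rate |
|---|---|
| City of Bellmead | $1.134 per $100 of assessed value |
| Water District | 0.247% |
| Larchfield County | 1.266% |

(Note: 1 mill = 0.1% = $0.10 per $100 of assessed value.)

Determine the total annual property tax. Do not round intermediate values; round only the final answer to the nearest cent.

$40,411.59

Assessed value = $2,063,100 × 0.74 = $1,526,694
City of Bellmead: $1,526,694 × 0.01134 = $17,312.70996
Water District: $1,526,694 × 0.00247 = $3,770.93418
Larchfield County: $1,526,694 × 0.01266 = $19,327.94604
Total = $40,411.59018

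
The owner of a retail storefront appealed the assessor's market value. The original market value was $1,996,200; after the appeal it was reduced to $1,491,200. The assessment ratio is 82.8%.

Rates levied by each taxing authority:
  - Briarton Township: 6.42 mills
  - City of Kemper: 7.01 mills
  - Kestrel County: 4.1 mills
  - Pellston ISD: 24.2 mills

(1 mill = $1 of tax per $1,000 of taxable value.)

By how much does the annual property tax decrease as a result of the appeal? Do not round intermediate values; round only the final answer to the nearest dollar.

Old assessed value = $1,996,200 × 0.828 = $1,652,853.6
New assessed value = $1,491,200 × 0.828 = $1,234,713.6
Combined rate = 0.00642 + 0.00701 + 0.0041 + 0.0242 = 0.04173
Old tax = $1,652,853.6 × 0.04173 = $68,973.580728
New tax = $1,234,713.6 × 0.04173 = $51,524.598528
Reduction = $68,973.580728 − $51,524.598528 = $17,448.9822

$17,449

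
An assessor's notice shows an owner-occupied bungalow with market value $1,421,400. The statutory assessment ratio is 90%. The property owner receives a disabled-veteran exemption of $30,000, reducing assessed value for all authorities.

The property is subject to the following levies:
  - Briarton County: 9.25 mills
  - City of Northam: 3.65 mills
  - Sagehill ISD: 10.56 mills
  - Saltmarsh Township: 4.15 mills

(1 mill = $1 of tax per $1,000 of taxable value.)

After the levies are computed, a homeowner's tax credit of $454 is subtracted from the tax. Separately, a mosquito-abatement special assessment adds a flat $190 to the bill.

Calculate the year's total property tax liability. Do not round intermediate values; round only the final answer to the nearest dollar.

$34,228

Assessed value = $1,421,400 × 0.9 = $1,279,260
Taxable value = $1,279,260 − $30,000 = $1,249,260
Briarton County: $1,249,260 × 0.00925 = $11,555.655
City of Northam: $1,249,260 × 0.00365 = $4,559.799
Sagehill ISD: $1,249,260 × 0.01056 = $13,192.1856
Saltmarsh Township: $1,249,260 × 0.00415 = $5,184.429
Levies subtotal = $34,492.0686
After credit = $34,492.0686 − $454 = $34,038.0686
Total = $34,038.0686 + $190 = $34,228.0686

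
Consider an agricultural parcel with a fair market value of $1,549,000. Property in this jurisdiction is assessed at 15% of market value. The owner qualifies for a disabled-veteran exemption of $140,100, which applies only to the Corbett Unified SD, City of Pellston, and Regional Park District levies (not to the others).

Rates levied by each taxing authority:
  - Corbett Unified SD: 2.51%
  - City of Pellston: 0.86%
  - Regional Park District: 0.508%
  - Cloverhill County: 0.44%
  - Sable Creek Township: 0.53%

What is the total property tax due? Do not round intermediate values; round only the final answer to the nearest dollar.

$5,831

Assessed value = $1,549,000 × 0.15 = $232,350
Corbett Unified SD: ($232,350 − $140,100) × 0.0251 = $92,250 × 0.0251 = $2,315.475
City of Pellston: ($232,350 − $140,100) × 0.0086 = $92,250 × 0.0086 = $793.35
Regional Park District: ($232,350 − $140,100) × 0.00508 = $92,250 × 0.00508 = $468.63
Cloverhill County: $232,350 × 0.0044 = $1,022.34
Sable Creek Township: $232,350 × 0.0053 = $1,231.455
Total = $5,831.25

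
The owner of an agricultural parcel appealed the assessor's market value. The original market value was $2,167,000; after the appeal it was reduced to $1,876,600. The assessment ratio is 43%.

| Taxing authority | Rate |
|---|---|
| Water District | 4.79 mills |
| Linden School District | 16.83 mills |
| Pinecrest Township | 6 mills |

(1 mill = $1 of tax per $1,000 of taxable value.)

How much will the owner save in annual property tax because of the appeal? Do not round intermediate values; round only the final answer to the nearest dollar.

Old assessed value = $2,167,000 × 0.43 = $931,810
New assessed value = $1,876,600 × 0.43 = $806,938
Combined rate = 0.00479 + 0.01683 + 0.006 = 0.02762
Old tax = $931,810 × 0.02762 = $25,736.5922
New tax = $806,938 × 0.02762 = $22,287.62756
Reduction = $25,736.5922 − $22,287.62756 = $3,448.96464

$3,449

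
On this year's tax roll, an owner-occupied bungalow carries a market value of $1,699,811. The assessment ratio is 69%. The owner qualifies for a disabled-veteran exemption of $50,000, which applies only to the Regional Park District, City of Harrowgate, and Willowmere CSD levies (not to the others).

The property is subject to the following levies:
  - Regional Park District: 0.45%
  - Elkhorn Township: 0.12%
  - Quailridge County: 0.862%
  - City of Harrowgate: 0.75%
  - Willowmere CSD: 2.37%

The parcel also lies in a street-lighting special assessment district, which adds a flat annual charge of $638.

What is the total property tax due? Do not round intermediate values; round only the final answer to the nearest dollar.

Assessed value = $1,699,811 × 0.69 = $1,172,869.59
Regional Park District: ($1,172,869.59 − $50,000) × 0.0045 = $1,122,869.59 × 0.0045 = $5,052.913155
Elkhorn Township: $1,172,869.59 × 0.0012 = $1,407.443508
Quailridge County: $1,172,869.59 × 0.00862 = $10,110.1358658
City of Harrowgate: ($1,172,869.59 − $50,000) × 0.0075 = $1,122,869.59 × 0.0075 = $8,421.521925
Willowmere CSD: ($1,172,869.59 − $50,000) × 0.0237 = $1,122,869.59 × 0.0237 = $26,612.009283
Levies subtotal = $51,604.0237368
Total = $51,604.0237368 + $638 = $52,242.0237368

$52,242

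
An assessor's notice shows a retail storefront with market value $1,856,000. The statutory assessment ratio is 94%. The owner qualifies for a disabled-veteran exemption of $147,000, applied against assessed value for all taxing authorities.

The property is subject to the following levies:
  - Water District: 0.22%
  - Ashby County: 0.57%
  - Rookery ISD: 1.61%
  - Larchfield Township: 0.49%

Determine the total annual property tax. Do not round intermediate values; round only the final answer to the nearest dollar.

$46,172

Assessed value = $1,856,000 × 0.94 = $1,744,640
Taxable value = $1,744,640 − $147,000 = $1,597,640
Water District: $1,597,640 × 0.0022 = $3,514.808
Ashby County: $1,597,640 × 0.0057 = $9,106.548
Rookery ISD: $1,597,640 × 0.0161 = $25,722.004
Larchfield Township: $1,597,640 × 0.0049 = $7,828.436
Total = $3,514.808 + $9,106.548 + $25,722.004 + $7,828.436 = $46,171.796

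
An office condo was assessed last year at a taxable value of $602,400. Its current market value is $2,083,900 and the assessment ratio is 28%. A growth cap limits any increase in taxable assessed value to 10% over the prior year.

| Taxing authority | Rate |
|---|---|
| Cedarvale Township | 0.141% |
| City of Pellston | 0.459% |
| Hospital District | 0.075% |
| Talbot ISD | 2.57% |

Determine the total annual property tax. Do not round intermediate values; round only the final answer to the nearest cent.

Uncapped assessed value = $2,083,900 × 0.28 = $583,492
Cap limit = $602,400 × 1.1 = $662,640
Taxable assessed value = min($583,492, $662,640) = $583,492 (cap does not bind)
Cedarvale Township: $583,492 × 0.00141 = $822.72372
City of Pellston: $583,492 × 0.00459 = $2,678.22828
Hospital District: $583,492 × 0.00075 = $437.619
Talbot ISD: $583,492 × 0.0257 = $14,995.7444
Total = $18,934.3154

$18,934.32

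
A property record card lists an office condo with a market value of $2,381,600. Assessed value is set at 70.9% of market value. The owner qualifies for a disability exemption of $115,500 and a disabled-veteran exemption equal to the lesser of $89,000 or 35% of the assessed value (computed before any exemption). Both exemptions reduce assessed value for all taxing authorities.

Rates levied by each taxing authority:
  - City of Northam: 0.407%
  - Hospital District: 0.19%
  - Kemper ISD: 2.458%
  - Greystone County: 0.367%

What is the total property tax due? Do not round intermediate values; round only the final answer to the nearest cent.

Assessed value = $2,381,600 × 0.709 = $1,688,554.4
Disabled-veteran exemption = min($89,000, 35% × $1,688,554.4) = min($89,000, $590,994.04) = $89,000 (dollar cap binds)
Taxable value = $1,688,554.4 − $115,500 − $89,000 = $1,484,054.4
City of Northam: $1,484,054.4 × 0.00407 = $6,040.101408
Hospital District: $1,484,054.4 × 0.0019 = $2,819.70336
Kemper ISD: $1,484,054.4 × 0.02458 = $36,478.057152
Greystone County: $1,484,054.4 × 0.00367 = $5,446.479648
Total = $50,784.341568

$50,784.34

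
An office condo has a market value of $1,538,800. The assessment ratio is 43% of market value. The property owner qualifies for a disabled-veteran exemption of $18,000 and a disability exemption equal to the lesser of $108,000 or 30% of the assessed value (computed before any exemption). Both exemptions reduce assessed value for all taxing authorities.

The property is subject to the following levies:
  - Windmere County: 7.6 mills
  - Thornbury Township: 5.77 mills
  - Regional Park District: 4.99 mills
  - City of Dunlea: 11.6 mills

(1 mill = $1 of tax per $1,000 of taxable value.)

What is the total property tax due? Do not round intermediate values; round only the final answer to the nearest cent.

Assessed value = $1,538,800 × 0.43 = $661,684
Disability exemption = min($108,000, 30% × $661,684) = min($108,000, $198,505.2) = $108,000 (dollar cap binds)
Taxable value = $661,684 − $18,000 − $108,000 = $535,684
Windmere County: $535,684 × 0.0076 = $4,071.1984
Thornbury Township: $535,684 × 0.00577 = $3,090.89668
Regional Park District: $535,684 × 0.00499 = $2,673.06316
City of Dunlea: $535,684 × 0.0116 = $6,213.9344
Total = $16,049.09264

$16,049.09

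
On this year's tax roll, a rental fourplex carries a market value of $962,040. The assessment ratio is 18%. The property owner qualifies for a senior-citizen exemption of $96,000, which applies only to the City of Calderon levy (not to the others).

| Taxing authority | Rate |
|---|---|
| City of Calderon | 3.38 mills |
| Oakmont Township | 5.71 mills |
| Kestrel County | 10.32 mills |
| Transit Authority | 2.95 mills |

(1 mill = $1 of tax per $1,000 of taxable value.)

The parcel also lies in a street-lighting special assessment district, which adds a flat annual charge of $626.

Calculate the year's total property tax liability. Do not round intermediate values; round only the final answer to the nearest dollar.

$4,174

Assessed value = $962,040 × 0.18 = $173,167.2
City of Calderon: ($173,167.2 − $96,000) × 0.00338 = $77,167.2 × 0.00338 = $260.825136
Oakmont Township: $173,167.2 × 0.00571 = $988.784712
Kestrel County: $173,167.2 × 0.01032 = $1,787.085504
Transit Authority: $173,167.2 × 0.00295 = $510.84324
Levies subtotal = $3,547.538592
Total = $3,547.538592 + $626 = $4,173.538592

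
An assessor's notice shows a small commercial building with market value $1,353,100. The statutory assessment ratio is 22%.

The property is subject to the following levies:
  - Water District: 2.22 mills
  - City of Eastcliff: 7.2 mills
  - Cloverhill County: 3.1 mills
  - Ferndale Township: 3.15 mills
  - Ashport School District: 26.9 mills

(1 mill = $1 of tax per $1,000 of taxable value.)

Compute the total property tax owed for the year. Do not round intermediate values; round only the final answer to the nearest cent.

Assessed value = $1,353,100 × 0.22 = $297,682
Water District: $297,682 × 0.00222 = $660.85404
City of Eastcliff: $297,682 × 0.0072 = $2,143.3104
Cloverhill County: $297,682 × 0.0031 = $922.8142
Ferndale Township: $297,682 × 0.00315 = $937.6983
Ashport School District: $297,682 × 0.0269 = $8,007.6458
Total = $660.85404 + $2,143.3104 + $922.8142 + $937.6983 + $8,007.6458 = $12,672.32274

$12,672.32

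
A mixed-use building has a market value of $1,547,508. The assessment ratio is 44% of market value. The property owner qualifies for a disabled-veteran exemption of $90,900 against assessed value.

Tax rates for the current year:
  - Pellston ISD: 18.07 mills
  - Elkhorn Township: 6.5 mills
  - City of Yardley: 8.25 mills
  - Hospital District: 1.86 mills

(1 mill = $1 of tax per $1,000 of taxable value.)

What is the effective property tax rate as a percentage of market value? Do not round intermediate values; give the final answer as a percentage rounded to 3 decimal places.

1.322%

Assessed value = $1,547,508 × 0.44 = $680,903.52
Taxable value = $680,903.52 − $90,900 = $590,003.52
Pellston ISD: $590,003.52 × 0.01807 = $10,661.3636064
Elkhorn Township: $590,003.52 × 0.0065 = $3,835.02288
City of Yardley: $590,003.52 × 0.00825 = $4,867.52904
Hospital District: $590,003.52 × 0.00186 = $1,097.4065472
Total tax = $20,461.3220736
Effective rate = $20,461.3220736 ÷ $1,547,508 = 1.322% of market value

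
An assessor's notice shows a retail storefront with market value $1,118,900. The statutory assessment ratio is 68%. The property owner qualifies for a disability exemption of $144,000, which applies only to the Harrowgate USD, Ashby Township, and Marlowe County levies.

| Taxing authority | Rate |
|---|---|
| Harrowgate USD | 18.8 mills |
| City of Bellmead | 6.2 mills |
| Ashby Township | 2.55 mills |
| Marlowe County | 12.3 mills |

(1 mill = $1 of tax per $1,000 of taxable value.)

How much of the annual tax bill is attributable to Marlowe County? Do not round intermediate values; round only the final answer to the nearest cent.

Assessed value = $1,118,900 × 0.68 = $760,852
Marlowe County taxable value = $760,852 − $144,000 = $616,852
Marlowe County levy = $616,852 × 0.0123 = $7,587.2796

$7,587.28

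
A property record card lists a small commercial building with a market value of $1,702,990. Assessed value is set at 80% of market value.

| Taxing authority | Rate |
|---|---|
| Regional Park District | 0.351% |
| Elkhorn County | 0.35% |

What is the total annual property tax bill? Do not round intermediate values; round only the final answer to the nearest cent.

Assessed value = $1,702,990 × 0.8 = $1,362,392
Regional Park District: $1,362,392 × 0.00351 = $4,781.99592
Elkhorn County: $1,362,392 × 0.0035 = $4,768.372
Total = $4,781.99592 + $4,768.372 = $9,550.36792

$9,550.37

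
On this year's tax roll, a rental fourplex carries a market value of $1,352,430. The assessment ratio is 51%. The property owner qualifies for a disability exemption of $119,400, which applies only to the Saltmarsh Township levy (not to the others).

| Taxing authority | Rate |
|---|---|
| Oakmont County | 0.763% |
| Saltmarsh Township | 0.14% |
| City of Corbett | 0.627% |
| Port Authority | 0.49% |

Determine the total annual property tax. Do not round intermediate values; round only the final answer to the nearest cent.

Assessed value = $1,352,430 × 0.51 = $689,739.3
Oakmont County: $689,739.3 × 0.00763 = $5,262.710859
Saltmarsh Township: ($689,739.3 − $119,400) × 0.0014 = $570,339.3 × 0.0014 = $798.47502
City of Corbett: $689,739.3 × 0.00627 = $4,324.665411
Port Authority: $689,739.3 × 0.0049 = $3,379.72257
Total = $13,765.57386

$13,765.57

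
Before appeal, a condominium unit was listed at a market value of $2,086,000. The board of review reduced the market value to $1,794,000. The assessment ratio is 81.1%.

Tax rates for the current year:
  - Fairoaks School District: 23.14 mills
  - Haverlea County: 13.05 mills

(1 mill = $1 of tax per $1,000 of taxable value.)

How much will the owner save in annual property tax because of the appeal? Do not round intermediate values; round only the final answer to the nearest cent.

Old assessed value = $2,086,000 × 0.811 = $1,691,746
New assessed value = $1,794,000 × 0.811 = $1,454,934
Combined rate = 0.02314 + 0.01305 = 0.03619
Old tax = $1,691,746 × 0.03619 = $61,224.28774
New tax = $1,454,934 × 0.03619 = $52,654.06146
Reduction = $61,224.28774 − $52,654.06146 = $8,570.22628

$8,570.23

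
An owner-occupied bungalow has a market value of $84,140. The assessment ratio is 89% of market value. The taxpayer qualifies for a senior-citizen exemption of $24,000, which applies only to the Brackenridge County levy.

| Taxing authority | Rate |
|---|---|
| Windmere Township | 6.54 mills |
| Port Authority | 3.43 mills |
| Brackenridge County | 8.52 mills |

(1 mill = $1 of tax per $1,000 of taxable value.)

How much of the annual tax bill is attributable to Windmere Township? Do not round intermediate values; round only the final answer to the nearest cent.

Assessed value = $84,140 × 0.89 = $74,884.6
Windmere Township taxable value = $74,884.6 (exemption does not apply)
Windmere Township levy = $74,884.6 × 0.00654 = $489.745284

$489.75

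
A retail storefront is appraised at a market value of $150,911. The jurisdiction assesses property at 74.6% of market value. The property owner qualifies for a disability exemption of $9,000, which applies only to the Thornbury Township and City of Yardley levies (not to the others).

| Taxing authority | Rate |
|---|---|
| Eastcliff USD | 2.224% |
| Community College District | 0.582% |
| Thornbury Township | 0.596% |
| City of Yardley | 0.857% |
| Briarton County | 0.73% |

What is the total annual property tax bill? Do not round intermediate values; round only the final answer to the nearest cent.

$5,485.83

Assessed value = $150,911 × 0.746 = $112,579.606
Eastcliff USD: $112,579.606 × 0.02224 = $2,503.77043744
Community College District: $112,579.606 × 0.00582 = $655.21330692
Thornbury Township: ($112,579.606 − $9,000) × 0.00596 = $103,579.606 × 0.00596 = $617.33445176
City of Yardley: ($112,579.606 − $9,000) × 0.00857 = $103,579.606 × 0.00857 = $887.67722342
Briarton County: $112,579.606 × 0.0073 = $821.8311238
Total = $5,485.82654334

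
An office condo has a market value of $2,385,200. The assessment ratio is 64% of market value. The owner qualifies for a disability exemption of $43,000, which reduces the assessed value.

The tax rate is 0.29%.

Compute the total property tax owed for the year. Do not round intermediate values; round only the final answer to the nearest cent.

Assessed value = $2,385,200 × 0.64 = $1,526,528
Taxable value = $1,526,528 − $43,000 = $1,483,528
Tax = $1,483,528 × 0.0029 = $4,302.2312

$4,302.23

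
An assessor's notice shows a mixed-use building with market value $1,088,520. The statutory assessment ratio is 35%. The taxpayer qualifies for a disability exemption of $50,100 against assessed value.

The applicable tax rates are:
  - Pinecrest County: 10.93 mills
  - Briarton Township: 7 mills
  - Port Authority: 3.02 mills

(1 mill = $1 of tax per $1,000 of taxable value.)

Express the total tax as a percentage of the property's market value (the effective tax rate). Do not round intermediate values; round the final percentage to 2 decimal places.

Assessed value = $1,088,520 × 0.35 = $380,982
Taxable value = $380,982 − $50,100 = $330,882
Pinecrest County: $330,882 × 0.01093 = $3,616.54026
Briarton Township: $330,882 × 0.007 = $2,316.174
Port Authority: $330,882 × 0.00302 = $999.26364
Total tax = $6,931.9779
Effective rate = $6,931.9779 ÷ $1,088,520 = 0.64% of market value

0.64%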